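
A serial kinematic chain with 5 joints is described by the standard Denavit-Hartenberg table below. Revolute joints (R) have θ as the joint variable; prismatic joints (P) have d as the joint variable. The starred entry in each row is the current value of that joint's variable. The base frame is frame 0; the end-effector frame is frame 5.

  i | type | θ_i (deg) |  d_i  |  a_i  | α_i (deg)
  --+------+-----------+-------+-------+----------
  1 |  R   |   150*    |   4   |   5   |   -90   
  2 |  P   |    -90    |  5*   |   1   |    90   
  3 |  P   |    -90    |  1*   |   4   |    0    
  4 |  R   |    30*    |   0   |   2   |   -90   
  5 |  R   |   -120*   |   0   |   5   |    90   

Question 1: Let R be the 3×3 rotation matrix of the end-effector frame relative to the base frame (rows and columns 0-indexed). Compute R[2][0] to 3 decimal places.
End-effector x-axis (col 0 of R) = (0.5335,-0.8080,-0.2500)
R[2][0] = -0.2500

-0.250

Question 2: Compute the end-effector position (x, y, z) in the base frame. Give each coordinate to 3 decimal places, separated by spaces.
after link 1: o_1 = (-4.3301, 2.5000, 4.0000)
after link 2: o_2 = (-6.8301, -1.8301, 5.0000)
after link 3: o_3 = (-3.9641, 1.1340, 5.0000)
after link 4: o_4 = (-3.0981, 2.6340, 6.0000)
after link 5: o_5 = (-0.4306, -1.4061, 4.7500)

-0.431 -1.406 4.750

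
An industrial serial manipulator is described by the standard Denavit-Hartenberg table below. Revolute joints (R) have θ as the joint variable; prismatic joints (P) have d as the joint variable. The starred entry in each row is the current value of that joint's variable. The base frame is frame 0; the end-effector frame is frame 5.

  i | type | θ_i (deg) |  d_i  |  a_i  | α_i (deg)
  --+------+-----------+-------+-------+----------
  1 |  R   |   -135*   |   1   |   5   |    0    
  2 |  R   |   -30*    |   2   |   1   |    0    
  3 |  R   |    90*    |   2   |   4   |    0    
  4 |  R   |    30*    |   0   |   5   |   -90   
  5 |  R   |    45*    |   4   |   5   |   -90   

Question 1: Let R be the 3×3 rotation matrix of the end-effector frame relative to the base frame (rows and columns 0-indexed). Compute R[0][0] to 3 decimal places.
0.500

End-effector x-axis (col 0 of R) = (0.5000,-0.5000,-0.7071)
R[0][0] = 0.5000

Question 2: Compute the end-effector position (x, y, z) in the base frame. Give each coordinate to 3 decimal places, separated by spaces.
after link 1: o_1 = (-3.5355, -3.5355, 1.0000)
after link 2: o_2 = (-4.5015, -3.7944, 3.0000)
after link 3: o_3 = (-3.4662, -7.6581, 5.0000)
after link 4: o_4 = (0.0694, -11.1936, 5.0000)
after link 5: o_5 = (5.3978, -10.8652, 1.4645)

5.398 -10.865 1.464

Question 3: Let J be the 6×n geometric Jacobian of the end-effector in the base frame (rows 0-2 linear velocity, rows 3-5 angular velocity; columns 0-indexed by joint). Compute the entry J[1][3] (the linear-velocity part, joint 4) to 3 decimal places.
axis z_3 = (0.0000,0.0000,1.0000); lever o_n−o_3 = (8.8640,-3.2071,-3.5355)
cross product → J_v[:, 3] = (3.2071,8.8640,-0.0000)
J_ω[:, 3] = z_3
entry J[1][3] = 8.8640

8.864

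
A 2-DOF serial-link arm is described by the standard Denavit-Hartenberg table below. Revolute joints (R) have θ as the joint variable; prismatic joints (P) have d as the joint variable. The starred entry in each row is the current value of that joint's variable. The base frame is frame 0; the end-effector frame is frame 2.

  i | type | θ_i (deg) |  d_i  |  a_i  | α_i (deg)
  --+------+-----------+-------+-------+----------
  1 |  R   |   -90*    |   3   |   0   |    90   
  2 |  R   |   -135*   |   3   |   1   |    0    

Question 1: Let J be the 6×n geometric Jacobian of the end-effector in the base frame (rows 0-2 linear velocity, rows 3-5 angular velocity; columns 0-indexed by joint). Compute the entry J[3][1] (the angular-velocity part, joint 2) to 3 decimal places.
-1.000

axis z_1 = (-1.0000,-0.0000,0.0000); lever o_n−o_1 = (-3.0000,0.7071,-0.7071)
cross product → J_v[:, 1] = (0.0000,-0.7071,-0.7071)
J_ω[:, 1] = z_1
entry J[3][1] = -1.0000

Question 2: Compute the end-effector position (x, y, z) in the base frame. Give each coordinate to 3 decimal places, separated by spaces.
after link 1: o_1 = (0.0000, 0.0000, 3.0000)
after link 2: o_2 = (-3.0000, 0.7071, 2.2929)

-3.000 0.707 2.293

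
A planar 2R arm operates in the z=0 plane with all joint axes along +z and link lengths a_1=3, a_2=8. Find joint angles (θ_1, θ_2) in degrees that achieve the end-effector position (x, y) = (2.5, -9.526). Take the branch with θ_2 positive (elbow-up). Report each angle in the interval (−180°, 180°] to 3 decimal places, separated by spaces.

cos θ_2 = (96.9947−3²−8²)/(2·3·8) = 0.4999; θ_2 = 60.0073° (elbow-up)
β = atan2(-9.5260,2.5000) = -75.2949°; ψ = atan2(6.9287,6.9991) = 44.7104°
θ_1 = β − ψ = -120.0053°

-120.005 60.007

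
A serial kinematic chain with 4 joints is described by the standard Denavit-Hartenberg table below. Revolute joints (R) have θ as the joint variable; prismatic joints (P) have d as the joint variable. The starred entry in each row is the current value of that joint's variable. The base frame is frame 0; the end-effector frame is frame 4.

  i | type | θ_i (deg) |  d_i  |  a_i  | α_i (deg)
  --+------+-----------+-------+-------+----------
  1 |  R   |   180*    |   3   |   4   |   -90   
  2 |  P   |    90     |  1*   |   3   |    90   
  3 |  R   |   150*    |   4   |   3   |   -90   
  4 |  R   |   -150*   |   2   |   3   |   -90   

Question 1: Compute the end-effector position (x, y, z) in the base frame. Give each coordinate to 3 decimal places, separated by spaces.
-9.500 0.531 1.348

after link 1: o_1 = (-4.0000, 0.0000, 3.0000)
after link 2: o_2 = (-4.0000, -1.0000, 0.0000)
after link 3: o_3 = (-8.0000, -2.5000, 2.5981)
after link 4: o_4 = (-9.5000, 0.5311, 1.3481)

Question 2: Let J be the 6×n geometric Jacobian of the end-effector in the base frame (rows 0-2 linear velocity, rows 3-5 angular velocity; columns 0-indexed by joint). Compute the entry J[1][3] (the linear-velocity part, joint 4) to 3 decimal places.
-0.750

axis z_3 = (0.0000,0.8660,0.5000); lever o_n−o_3 = (-1.5000,3.0311,-1.2500)
cross product → J_v[:, 3] = (-2.5981,-0.7500,1.2990)
J_ω[:, 3] = z_3
entry J[1][3] = -0.7500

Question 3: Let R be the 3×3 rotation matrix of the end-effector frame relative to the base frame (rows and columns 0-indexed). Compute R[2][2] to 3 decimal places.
End-effector z-axis (col 2 of R) = (-0.8660,-0.2500,0.4330)
R[2][2] = 0.4330

0.433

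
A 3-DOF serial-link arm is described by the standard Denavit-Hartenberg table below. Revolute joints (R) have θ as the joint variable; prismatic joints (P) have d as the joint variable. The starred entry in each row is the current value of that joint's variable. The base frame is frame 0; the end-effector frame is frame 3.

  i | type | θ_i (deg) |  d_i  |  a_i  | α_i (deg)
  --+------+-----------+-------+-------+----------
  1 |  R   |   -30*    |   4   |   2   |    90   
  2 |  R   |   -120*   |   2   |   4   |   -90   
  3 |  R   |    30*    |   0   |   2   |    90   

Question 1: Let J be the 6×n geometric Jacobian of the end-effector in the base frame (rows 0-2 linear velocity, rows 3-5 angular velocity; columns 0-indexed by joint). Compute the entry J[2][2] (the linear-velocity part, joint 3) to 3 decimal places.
axis z_2 = (0.7500,-0.4330,-0.5000); lever o_n−o_2 = (-0.2500,1.2990,-1.5000)
cross product → J_v[:, 2] = (1.2990,1.2500,0.8660)
J_ω[:, 2] = z_2
entry J[2][2] = 0.8660

0.866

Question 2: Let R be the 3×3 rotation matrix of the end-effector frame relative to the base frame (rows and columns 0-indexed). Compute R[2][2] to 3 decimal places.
End-effector z-axis (col 2 of R) = (-0.6495,-0.6250,-0.4330)
R[2][2] = -0.4330

-0.433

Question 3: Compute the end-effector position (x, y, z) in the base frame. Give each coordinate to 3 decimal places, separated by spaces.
-1.250 -0.433 -0.964

after link 1: o_1 = (1.7321, -1.0000, 4.0000)
after link 2: o_2 = (-1.0000, -1.7321, 0.5359)
after link 3: o_3 = (-1.2500, -0.4330, -0.9641)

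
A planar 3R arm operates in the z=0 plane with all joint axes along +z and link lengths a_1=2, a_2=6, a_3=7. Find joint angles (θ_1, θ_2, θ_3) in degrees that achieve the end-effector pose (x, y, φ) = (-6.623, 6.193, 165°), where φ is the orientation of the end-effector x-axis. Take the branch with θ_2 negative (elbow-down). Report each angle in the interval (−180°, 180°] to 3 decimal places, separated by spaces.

wrist centre = target − a_3·(cos φ, sin φ) = (0.1385, 4.3813)
cos θ_2 = (19.2147−2²−6²)/(2·2·6) = -0.8661; θ_2 = -150.0034° (elbow-down)
β = atan2(4.3813,0.1385) = 88.1896°; ψ = atan2(-2.9997,-3.1963) = -136.8178°
θ_1 = β − ψ = 225.0074°
θ_3 = φ − θ_1 − θ_2 = 89.9960° (wrapped to (-180°,180°])

-134.993 -150.003 89.996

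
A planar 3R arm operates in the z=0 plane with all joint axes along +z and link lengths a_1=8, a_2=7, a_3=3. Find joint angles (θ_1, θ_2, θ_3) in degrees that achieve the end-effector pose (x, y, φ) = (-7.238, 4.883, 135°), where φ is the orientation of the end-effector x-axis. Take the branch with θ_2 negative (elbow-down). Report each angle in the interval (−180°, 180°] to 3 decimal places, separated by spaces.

wrist centre = target − a_3·(cos φ, sin φ) = (-5.1167, 2.7617)
cos θ_2 = (33.8073−8²−7²)/(2·8·7) = -0.7071; θ_2 = -134.9977° (elbow-down)
β = atan2(2.7617,-5.1167) = 151.6425°; ψ = atan2(-4.9500,3.0505) = -58.3561°
θ_1 = β − ψ = 209.9986°
θ_3 = φ − θ_1 − θ_2 = 59.9990° (wrapped to (-180°,180°])

-150.001 -134.998 59.999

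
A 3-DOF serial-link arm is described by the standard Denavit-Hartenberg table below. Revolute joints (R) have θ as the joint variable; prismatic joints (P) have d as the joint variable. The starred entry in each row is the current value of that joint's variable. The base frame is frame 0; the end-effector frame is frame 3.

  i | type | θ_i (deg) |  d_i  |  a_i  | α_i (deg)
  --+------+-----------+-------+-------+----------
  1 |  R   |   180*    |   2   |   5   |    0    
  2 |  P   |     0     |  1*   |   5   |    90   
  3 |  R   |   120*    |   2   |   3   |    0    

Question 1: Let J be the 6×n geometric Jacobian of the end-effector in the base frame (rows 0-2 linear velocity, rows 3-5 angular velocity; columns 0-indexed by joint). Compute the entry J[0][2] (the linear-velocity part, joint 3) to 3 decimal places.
axis z_2 = (0.0000,1.0000,0.0000); lever o_n−o_2 = (1.5000,2.0000,2.5981)
cross product → J_v[:, 2] = (2.5981,-0.0000,-1.5000)
J_ω[:, 2] = z_2
entry J[0][2] = 2.5981

2.598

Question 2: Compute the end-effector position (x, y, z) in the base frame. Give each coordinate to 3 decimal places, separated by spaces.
-8.500 2.000 5.598

after link 1: o_1 = (-5.0000, 0.0000, 2.0000)
after link 2: o_2 = (-10.0000, 0.0000, 3.0000)
after link 3: o_3 = (-8.5000, 2.0000, 5.5981)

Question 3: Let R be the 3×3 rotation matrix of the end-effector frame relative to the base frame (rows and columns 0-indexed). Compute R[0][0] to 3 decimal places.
End-effector x-axis (col 0 of R) = (0.5000,-0.0000,0.8660)
R[0][0] = 0.5000

0.500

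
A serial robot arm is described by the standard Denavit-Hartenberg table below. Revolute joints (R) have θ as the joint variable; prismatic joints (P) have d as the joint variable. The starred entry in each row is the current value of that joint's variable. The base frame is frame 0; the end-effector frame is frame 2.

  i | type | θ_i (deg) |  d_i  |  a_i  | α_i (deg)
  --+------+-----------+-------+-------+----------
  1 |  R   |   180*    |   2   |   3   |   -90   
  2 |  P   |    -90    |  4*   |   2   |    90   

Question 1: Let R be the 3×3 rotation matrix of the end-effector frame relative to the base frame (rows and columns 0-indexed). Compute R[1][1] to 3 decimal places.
End-effector y-axis (col 1 of R) = (-0.0000,-1.0000,0.0000)
R[1][1] = -1.0000

-1.000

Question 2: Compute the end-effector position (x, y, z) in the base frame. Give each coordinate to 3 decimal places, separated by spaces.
-3.000 -4.000 4.000

after link 1: o_1 = (-3.0000, 0.0000, 2.0000)
after link 2: o_2 = (-3.0000, -4.0000, 4.0000)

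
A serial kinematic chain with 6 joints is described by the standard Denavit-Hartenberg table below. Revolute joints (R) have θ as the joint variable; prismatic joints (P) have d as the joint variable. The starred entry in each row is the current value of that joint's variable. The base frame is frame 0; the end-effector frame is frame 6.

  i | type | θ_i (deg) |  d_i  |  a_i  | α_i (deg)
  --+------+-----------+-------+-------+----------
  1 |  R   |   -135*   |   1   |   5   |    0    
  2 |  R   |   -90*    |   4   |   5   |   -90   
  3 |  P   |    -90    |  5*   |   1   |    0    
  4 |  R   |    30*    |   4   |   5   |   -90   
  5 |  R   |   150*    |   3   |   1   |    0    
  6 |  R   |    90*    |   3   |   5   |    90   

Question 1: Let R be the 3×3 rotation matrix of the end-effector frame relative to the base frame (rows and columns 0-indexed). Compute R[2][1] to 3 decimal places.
-0.500

End-effector y-axis (col 1 of R) = (-0.6124,0.6124,-0.5000)
R[2][1] = -0.5000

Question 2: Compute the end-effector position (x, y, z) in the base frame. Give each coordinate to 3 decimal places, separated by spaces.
-20.395 -4.820 4.415

after link 1: o_1 = (-3.5355, -3.5355, 1.0000)
after link 2: o_2 = (-7.0711, -0.0000, 5.0000)
after link 3: o_3 = (-10.6066, -3.5355, 6.0000)
after link 4: o_4 = (-15.2028, -4.5962, 10.3301)
after link 5: o_5 = (-16.3802, -2.7117, 8.0801)
after link 6: o_6 = (-20.3953, -4.8203, 4.4151)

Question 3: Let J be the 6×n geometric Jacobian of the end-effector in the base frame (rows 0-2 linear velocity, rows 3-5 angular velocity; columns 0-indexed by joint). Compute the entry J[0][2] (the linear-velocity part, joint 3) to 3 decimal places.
-0.707

prismatic axis z_2 = (-0.7071,-0.7071,0.0000)
J_v[:, 2] = z_2; J_ω[:, 2] = (0,0,0)
entry J[0][2] = -0.7071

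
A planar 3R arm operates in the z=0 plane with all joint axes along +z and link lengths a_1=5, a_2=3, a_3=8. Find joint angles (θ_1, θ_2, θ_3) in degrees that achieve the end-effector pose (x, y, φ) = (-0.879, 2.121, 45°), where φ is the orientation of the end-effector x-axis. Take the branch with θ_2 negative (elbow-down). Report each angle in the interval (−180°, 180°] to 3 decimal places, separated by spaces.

wrist centre = target − a_3·(cos φ, sin φ) = (-6.5359, -3.5359)
cos θ_2 = (55.2197−5²−3²)/(2·5·3) = 0.7073; θ_2 = -44.9826° (elbow-down)
β = atan2(-3.5359,-6.5359) = -151.5869°; ψ = atan2(-2.1207,7.1220) = -16.5817°
θ_1 = β − ψ = -135.0052°
θ_3 = φ − θ_1 − θ_2 = -135.0122° (wrapped to (-180°,180°])

-135.005 -44.983 -135.012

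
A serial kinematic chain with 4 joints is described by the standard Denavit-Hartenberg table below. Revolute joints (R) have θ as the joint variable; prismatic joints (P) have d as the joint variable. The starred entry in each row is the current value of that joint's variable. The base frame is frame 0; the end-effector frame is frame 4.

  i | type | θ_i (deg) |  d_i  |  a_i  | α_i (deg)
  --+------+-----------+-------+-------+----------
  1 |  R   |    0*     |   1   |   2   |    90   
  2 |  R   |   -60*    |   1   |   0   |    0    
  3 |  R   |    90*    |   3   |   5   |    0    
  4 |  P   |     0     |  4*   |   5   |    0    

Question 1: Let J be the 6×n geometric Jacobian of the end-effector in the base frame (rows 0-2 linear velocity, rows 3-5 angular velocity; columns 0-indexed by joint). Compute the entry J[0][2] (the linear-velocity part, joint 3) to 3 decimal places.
-5.000

axis z_2 = (0.0000,-1.0000,0.0000); lever o_n−o_2 = (8.6603,-7.0000,5.0000)
cross product → J_v[:, 2] = (-5.0000,0.0000,8.6603)
J_ω[:, 2] = z_2
entry J[0][2] = -5.0000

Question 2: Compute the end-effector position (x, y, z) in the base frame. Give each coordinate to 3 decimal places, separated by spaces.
after link 1: o_1 = (2.0000, 0.0000, 1.0000)
after link 2: o_2 = (2.0000, -1.0000, 1.0000)
after link 3: o_3 = (6.3301, -4.0000, 3.5000)
after link 4: o_4 = (10.6603, -8.0000, 6.0000)

10.660 -8.000 6.000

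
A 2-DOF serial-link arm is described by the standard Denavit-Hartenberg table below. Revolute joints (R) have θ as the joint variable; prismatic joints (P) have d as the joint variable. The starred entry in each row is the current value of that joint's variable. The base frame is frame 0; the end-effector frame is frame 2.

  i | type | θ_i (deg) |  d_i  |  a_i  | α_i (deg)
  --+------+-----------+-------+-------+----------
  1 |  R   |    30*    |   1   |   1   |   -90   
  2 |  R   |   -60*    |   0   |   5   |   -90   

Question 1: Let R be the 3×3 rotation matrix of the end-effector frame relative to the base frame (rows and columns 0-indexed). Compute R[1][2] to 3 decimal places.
End-effector z-axis (col 2 of R) = (0.7500,0.4330,-0.5000)
R[1][2] = 0.4330

0.433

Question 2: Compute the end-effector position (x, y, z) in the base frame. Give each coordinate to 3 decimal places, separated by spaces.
3.031 1.750 5.330

after link 1: o_1 = (0.8660, 0.5000, 1.0000)
after link 2: o_2 = (3.0311, 1.7500, 5.3301)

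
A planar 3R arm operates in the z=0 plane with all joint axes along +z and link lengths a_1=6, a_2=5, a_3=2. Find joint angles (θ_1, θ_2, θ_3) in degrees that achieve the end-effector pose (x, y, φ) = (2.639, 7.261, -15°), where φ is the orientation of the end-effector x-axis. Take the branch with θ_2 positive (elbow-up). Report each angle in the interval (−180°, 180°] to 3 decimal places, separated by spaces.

45.003 89.993 -149.996

wrist centre = target − a_3·(cos φ, sin φ) = (0.7071, 7.7786)
cos θ_2 = (61.0073−6²−5²)/(2·6·5) = 0.0001; θ_2 = 89.9931° (elbow-up)
β = atan2(7.7786,0.7071) = 84.8056°; ψ = atan2(5.0000,6.0006) = 39.8027°
θ_1 = β − ψ = 45.0028°
θ_3 = φ − θ_1 − θ_2 = -149.9959° (wrapped to (-180°,180°])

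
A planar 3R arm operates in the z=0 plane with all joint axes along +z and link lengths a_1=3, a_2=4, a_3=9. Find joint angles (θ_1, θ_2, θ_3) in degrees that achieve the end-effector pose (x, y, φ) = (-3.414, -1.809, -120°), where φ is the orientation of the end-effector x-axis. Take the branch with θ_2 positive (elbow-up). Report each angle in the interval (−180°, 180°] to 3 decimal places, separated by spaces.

wrist centre = target − a_3·(cos φ, sin φ) = (1.0860, 5.9852)
cos θ_2 = (37.0024−3²−4²)/(2·3·4) = 0.5001; θ_2 = 59.9935° (elbow-up)
β = atan2(5.9852,1.0860) = 79.7158°; ψ = atan2(3.4639,5.0004) = 34.7111°
θ_1 = β − ψ = 45.0046°
θ_3 = φ − θ_1 − θ_2 = 135.0019° (wrapped to (-180°,180°])

45.005 59.994 135.002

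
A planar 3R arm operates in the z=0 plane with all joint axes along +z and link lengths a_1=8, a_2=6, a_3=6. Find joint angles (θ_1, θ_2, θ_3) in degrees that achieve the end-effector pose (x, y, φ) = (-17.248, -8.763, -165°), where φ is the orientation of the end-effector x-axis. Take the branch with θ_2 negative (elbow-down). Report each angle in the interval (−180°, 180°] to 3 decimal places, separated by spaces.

-135.002 -29.994 -0.005

wrist centre = target − a_3·(cos φ, sin φ) = (-11.4524, -7.2101)
cos θ_2 = (183.1438−8²−6²)/(2·8·6) = 0.8661; θ_2 = -29.9936° (elbow-down)
β = atan2(-7.2101,-11.4524) = -147.8068°; ψ = atan2(-2.9994,13.1965) = -12.8051°
θ_1 = β − ψ = -135.0017°
θ_3 = φ − θ_1 − θ_2 = -0.0048° (wrapped to (-180°,180°])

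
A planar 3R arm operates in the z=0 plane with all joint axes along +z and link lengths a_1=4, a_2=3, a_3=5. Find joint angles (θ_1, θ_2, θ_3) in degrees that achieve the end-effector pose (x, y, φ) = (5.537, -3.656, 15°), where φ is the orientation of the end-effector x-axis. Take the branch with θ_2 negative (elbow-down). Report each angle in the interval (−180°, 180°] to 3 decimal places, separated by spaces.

wrist centre = target − a_3·(cos φ, sin φ) = (0.7074, -4.9501)
cos θ_2 = (25.0038−4²−3²)/(2·4·3) = 0.0002; θ_2 = -89.9909° (elbow-down)
β = atan2(-4.9501,0.7074) = -81.8675°; ψ = atan2(-3.0000,4.0005) = -36.8666°
θ_1 = β − ψ = -45.0008°
θ_3 = φ − θ_1 − θ_2 = 149.9917° (wrapped to (-180°,180°])

-45.001 -89.991 149.992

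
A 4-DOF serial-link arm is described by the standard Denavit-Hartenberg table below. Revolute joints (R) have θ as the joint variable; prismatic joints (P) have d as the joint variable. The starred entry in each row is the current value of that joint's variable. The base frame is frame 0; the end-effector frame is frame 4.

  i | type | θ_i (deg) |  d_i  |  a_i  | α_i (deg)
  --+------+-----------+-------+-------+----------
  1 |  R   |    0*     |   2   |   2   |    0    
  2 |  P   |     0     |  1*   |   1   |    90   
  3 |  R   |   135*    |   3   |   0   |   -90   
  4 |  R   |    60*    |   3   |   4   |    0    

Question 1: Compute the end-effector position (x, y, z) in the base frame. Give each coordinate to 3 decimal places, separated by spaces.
-0.536 0.464 2.293

after link 1: o_1 = (2.0000, 0.0000, 2.0000)
after link 2: o_2 = (3.0000, 0.0000, 3.0000)
after link 3: o_3 = (3.0000, -3.0000, 3.0000)
after link 4: o_4 = (-0.5355, 0.4641, 2.2929)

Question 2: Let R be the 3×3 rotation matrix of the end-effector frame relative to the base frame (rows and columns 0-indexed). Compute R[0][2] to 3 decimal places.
End-effector z-axis (col 2 of R) = (-0.7071,-0.0000,-0.7071)
R[0][2] = -0.7071

-0.707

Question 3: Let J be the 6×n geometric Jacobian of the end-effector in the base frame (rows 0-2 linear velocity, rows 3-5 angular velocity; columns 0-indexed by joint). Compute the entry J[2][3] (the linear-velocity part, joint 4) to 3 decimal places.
-2.449

axis z_3 = (-0.7071,-0.0000,-0.7071); lever o_n−o_3 = (-3.5355,3.4641,-0.7071)
cross product → J_v[:, 3] = (2.4495,2.0000,-2.4495)
J_ω[:, 3] = z_3
entry J[2][3] = -2.4495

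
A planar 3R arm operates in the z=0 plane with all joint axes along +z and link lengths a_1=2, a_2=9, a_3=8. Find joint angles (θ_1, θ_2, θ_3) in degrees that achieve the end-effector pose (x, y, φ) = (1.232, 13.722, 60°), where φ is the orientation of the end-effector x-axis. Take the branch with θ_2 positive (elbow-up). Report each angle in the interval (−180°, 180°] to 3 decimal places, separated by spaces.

-30.020 150.018 -59.998

wrist centre = target − a_3·(cos φ, sin φ) = (-2.7680, 6.7938)
cos θ_2 = (53.8175−2²−9²)/(2·2·9) = -0.8662; θ_2 = 150.0178° (elbow-up)
β = atan2(6.7938,-2.7680) = 112.1675°; ψ = atan2(4.4976,-5.7956) = 142.1875°
θ_1 = β − ψ = -30.0200°
θ_3 = φ − θ_1 − θ_2 = -59.9978° (wrapped to (-180°,180°])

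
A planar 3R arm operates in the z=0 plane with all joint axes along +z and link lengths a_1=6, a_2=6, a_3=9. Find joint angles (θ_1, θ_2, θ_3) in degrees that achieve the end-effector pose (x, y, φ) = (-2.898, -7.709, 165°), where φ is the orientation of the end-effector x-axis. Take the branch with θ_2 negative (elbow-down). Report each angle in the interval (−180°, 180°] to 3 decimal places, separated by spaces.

-45.002 -29.998 -119.999

wrist centre = target − a_3·(cos φ, sin φ) = (5.7953, -10.0384)
cos θ_2 = (134.3548−6²−6²)/(2·6·6) = 0.8660; θ_2 = -29.9985° (elbow-down)
β = atan2(-10.0384,5.7953) = -60.0014°; ψ = atan2(-2.9999,11.1962) = -14.9992°
θ_1 = β − ψ = -45.0021°
θ_3 = φ − θ_1 − θ_2 = -119.9994° (wrapped to (-180°,180°])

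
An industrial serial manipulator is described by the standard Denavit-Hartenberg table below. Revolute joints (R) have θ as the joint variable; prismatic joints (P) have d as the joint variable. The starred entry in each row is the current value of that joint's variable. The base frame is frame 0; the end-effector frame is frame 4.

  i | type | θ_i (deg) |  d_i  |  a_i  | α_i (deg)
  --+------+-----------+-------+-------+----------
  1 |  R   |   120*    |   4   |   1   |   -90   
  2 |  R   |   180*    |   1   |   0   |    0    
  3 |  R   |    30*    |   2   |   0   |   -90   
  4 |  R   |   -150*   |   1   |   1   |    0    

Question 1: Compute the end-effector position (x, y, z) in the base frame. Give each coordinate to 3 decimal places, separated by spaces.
after link 1: o_1 = (-0.5000, 0.8660, 4.0000)
after link 2: o_2 = (-1.3660, 0.3660, 4.0000)
after link 3: o_3 = (-3.0981, -0.6340, 4.0000)
after link 4: o_4 = (-4.1561, 0.1986, 4.4330)

-4.156 0.199 4.433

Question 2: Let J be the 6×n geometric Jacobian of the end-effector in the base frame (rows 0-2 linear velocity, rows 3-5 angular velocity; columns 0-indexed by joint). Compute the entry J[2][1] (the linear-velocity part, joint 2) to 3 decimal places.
-1.250

axis z_1 = (-0.8660,-0.5000,0.0000); lever o_n−o_1 = (-3.6561,-0.6675,0.4330)
cross product → J_v[:, 1] = (-0.2165,0.3750,-1.2500)
J_ω[:, 1] = z_1
entry J[2][1] = -1.2500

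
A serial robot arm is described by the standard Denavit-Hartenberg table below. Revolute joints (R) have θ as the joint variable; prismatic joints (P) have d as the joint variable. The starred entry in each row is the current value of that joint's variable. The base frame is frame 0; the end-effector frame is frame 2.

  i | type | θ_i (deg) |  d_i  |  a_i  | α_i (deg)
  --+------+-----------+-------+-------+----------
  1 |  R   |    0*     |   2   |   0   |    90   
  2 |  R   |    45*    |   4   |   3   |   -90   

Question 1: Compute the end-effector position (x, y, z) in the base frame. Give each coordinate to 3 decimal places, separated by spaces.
after link 1: o_1 = (0.0000, 0.0000, 2.0000)
after link 2: o_2 = (2.1213, -4.0000, 4.1213)

2.121 -4.000 4.121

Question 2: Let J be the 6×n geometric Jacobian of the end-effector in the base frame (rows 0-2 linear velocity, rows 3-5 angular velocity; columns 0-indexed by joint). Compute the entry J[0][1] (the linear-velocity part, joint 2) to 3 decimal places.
axis z_1 = (0.0000,-1.0000,0.0000); lever o_n−o_1 = (2.1213,-4.0000,2.1213)
cross product → J_v[:, 1] = (-2.1213,0.0000,2.1213)
J_ω[:, 1] = z_1
entry J[0][1] = -2.1213

-2.121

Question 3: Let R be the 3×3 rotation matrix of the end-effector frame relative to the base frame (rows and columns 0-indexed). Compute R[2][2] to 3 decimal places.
End-effector z-axis (col 2 of R) = (-0.7071,-0.0000,0.7071)
R[2][2] = 0.7071

0.707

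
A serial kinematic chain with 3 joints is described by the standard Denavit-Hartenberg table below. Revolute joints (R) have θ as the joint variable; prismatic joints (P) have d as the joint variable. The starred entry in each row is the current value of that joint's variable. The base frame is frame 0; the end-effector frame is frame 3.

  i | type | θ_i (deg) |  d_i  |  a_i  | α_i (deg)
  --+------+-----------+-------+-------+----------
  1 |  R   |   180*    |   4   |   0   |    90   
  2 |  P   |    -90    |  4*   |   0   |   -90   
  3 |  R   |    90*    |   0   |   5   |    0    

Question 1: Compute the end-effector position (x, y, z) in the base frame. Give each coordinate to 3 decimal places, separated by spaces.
after link 1: o_1 = (0.0000, 0.0000, 4.0000)
after link 2: o_2 = (0.0000, 4.0000, 4.0000)
after link 3: o_3 = (-0.0000, -1.0000, 4.0000)

-0.000 -1.000 4.000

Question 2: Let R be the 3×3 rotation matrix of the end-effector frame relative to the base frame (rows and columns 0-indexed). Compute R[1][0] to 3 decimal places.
End-effector x-axis (col 0 of R) = (-0.0000,-1.0000,-0.0000)
R[1][0] = -1.0000

-1.000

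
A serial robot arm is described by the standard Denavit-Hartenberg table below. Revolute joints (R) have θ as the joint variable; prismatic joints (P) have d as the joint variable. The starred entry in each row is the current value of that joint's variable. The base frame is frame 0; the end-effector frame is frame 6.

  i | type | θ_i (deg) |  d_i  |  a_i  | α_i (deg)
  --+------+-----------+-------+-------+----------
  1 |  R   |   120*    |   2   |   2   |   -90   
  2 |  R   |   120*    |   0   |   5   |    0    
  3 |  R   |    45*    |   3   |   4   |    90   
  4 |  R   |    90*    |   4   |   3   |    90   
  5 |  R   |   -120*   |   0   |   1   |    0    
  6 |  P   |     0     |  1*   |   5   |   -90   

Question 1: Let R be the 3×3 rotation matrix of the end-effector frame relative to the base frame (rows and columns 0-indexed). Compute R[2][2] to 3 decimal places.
0.483

End-effector z-axis (col 2 of R) = (-0.6853,-0.5451,0.4830)
R[2][2] = 0.4830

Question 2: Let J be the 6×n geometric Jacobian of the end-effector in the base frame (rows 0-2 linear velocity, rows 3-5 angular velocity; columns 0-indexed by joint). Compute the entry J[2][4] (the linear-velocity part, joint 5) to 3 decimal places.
axis z_4 = (0.4830,-0.8365,-0.2588); lever o_n−o_4 = (3.7535,-0.5012,4.7603)
cross product → J_v[:, 4] = (-4.1118,-3.2705,2.8978)
J_ω[:, 4] = z_4
entry J[2][4] = 2.8978

2.898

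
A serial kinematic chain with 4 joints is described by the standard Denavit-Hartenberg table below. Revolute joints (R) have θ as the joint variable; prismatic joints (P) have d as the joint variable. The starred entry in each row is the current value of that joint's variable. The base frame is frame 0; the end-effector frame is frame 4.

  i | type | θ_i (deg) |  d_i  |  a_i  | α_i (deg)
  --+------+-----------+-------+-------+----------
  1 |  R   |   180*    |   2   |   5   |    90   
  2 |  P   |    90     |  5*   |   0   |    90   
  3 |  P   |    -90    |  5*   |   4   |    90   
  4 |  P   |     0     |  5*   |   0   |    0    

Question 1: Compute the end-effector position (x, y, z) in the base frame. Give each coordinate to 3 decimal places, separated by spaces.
-10.000 1.000 -3.000

after link 1: o_1 = (-5.0000, 0.0000, 2.0000)
after link 2: o_2 = (-5.0000, 5.0000, 2.0000)
after link 3: o_3 = (-10.0000, 1.0000, 2.0000)
after link 4: o_4 = (-10.0000, 1.0000, -3.0000)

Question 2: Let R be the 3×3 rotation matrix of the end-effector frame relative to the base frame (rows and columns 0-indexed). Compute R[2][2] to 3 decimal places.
End-effector z-axis (col 2 of R) = (0.0000,-0.0000,-1.0000)
R[2][2] = -1.0000

-1.000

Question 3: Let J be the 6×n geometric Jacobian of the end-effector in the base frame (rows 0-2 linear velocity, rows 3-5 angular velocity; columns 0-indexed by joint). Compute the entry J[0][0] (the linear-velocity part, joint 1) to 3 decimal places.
-1.000

axis z_0 = ẑ; lever o_n−o_0 = (-10.0000,1.0000,-3.0000)
cross product → J_v[:, 0] = (-1.0000,-10.0000,0.0000)
J_ω[:, 0] = z_0
entry J[0][0] = -1.0000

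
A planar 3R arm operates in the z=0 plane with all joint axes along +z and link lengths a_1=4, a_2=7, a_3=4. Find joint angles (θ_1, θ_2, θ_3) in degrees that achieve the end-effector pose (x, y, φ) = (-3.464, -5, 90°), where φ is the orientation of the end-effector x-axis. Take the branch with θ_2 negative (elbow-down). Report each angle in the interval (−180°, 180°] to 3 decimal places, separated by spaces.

wrist centre = target − a_3·(cos φ, sin φ) = (-3.4640, -9.0000)
cos θ_2 = (92.9993−4²−7²)/(2·4·7) = 0.5000; θ_2 = -60.0008° (elbow-down)
β = atan2(-9.0000,-3.4640) = -111.0512°; ψ = atan2(-6.0622,7.4999) = -38.9488°
θ_1 = β − ψ = -72.1023°
θ_3 = φ − θ_1 − θ_2 = -137.8968° (wrapped to (-180°,180°])

-72.102 -60.001 -137.897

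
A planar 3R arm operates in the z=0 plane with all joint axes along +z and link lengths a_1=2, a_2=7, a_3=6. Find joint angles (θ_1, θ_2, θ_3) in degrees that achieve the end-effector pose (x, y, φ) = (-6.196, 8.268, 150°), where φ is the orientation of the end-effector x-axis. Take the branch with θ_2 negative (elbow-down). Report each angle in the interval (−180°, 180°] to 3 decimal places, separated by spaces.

-120.003 -149.999 60.002

wrist centre = target − a_3·(cos φ, sin φ) = (-0.9998, 5.2680)
cos θ_2 = (28.7515−2²−7²)/(2·2·7) = -0.8660; θ_2 = -149.9991° (elbow-down)
β = atan2(5.2680,-0.9998) = 100.7467°; ψ = atan2(-3.5001,-4.0621) = -139.2504°
θ_1 = β − ψ = 239.9971°
θ_3 = φ − θ_1 − θ_2 = 60.0020° (wrapped to (-180°,180°])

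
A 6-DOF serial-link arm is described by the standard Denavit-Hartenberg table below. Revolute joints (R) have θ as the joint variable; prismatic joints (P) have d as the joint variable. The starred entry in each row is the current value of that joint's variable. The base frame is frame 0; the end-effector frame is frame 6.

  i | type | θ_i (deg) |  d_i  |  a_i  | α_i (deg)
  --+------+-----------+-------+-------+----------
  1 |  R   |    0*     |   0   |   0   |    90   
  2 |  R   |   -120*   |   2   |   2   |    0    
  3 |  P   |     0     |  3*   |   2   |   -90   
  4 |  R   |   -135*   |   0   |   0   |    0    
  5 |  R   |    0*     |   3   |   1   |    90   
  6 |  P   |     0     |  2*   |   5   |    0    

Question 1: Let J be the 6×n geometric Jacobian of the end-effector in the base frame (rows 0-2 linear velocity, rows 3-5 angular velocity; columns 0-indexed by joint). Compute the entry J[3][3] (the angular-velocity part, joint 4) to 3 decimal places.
0.866

axis z_3 = (0.8660,-0.0000,-0.5000); lever o_n−o_3 = (5.4265,-2.8284,3.3990)
cross product → J_v[:, 3] = (-1.4142,-5.6569,-2.4495)
J_ω[:, 3] = z_3
entry J[3][3] = 0.8660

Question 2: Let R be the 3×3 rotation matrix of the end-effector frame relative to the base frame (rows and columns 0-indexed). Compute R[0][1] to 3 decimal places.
End-effector y-axis (col 1 of R) = (0.8660,-0.0000,-0.5000)
R[0][1] = 0.8660

0.866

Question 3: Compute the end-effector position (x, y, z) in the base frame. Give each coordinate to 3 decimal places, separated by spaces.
3.427 -7.828 -0.065

after link 1: o_1 = (0.0000, 0.0000, 0.0000)
after link 2: o_2 = (-1.0000, -2.0000, -1.7321)
after link 3: o_3 = (-2.0000, -5.0000, -3.4641)
after link 4: o_4 = (-2.0000, -5.0000, -3.4641)
after link 5: o_5 = (0.9516, -5.7071, -4.3517)
after link 6: o_6 = (3.4265, -7.8284, -0.0651)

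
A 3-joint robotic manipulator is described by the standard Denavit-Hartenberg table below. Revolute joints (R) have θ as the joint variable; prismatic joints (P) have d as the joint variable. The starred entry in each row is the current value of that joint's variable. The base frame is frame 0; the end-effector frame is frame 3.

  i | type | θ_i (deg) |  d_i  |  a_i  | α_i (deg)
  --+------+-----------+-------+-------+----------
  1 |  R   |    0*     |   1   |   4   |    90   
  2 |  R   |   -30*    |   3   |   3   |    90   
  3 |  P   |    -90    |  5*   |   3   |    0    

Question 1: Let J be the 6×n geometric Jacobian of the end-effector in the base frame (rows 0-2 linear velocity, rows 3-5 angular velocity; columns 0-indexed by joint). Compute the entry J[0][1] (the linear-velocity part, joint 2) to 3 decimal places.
5.830

axis z_1 = (0.0000,-1.0000,0.0000); lever o_n−o_1 = (0.0981,-0.0000,-5.8301)
cross product → J_v[:, 1] = (5.8301,0.0000,0.0981)
J_ω[:, 1] = z_1
entry J[0][1] = 5.8301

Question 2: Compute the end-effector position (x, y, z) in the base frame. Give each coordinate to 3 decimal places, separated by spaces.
after link 1: o_1 = (4.0000, 0.0000, 1.0000)
after link 2: o_2 = (6.5981, -3.0000, -0.5000)
after link 3: o_3 = (4.0981, -0.0000, -4.8301)

4.098 -0.000 -4.830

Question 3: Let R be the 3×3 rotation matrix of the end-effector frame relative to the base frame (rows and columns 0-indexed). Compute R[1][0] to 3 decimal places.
End-effector x-axis (col 0 of R) = (0.0000,1.0000,-0.0000)
R[1][0] = 1.0000

1.000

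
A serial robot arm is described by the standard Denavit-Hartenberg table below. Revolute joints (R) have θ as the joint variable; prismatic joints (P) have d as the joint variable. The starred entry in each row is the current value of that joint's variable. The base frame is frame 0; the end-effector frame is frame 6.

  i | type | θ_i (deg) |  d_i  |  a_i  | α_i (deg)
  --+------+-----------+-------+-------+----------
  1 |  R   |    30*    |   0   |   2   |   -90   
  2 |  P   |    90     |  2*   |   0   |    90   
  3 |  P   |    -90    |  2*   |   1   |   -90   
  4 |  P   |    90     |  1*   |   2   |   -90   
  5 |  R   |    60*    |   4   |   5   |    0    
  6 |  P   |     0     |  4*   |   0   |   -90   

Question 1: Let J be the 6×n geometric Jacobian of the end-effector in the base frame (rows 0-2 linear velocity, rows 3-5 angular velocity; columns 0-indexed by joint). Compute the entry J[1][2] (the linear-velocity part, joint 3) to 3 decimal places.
prismatic axis z_2 = (0.8660,0.5000,0.0000)
J_v[:, 2] = z_2; J_ω[:, 2] = (0,0,0)
entry J[1][2] = 0.5000

0.500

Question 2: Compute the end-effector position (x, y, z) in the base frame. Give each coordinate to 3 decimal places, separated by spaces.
-4.933 7.544 3.330

after link 1: o_1 = (1.7321, 1.0000, 0.0000)
after link 2: o_2 = (0.7321, 2.7321, 0.0000)
after link 3: o_3 = (2.9641, 2.8660, 0.0000)
after link 4: o_4 = (1.2321, 1.8660, -1.0000)
after link 5: o_5 = (-2.9330, 4.0801, 3.3301)
after link 6: o_6 = (-4.9330, 7.5442, 3.3301)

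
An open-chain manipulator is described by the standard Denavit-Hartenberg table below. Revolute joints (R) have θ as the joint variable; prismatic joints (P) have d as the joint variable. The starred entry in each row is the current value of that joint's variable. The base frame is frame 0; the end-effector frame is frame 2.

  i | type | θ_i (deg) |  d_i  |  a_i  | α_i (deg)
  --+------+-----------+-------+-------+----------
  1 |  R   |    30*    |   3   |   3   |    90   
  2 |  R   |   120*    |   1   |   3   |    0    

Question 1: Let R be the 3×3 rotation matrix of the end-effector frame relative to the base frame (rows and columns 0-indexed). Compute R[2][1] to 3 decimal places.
-0.500

End-effector y-axis (col 1 of R) = (-0.7500,-0.4330,-0.5000)
R[2][1] = -0.5000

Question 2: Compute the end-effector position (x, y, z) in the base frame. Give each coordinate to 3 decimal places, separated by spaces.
after link 1: o_1 = (2.5981, 1.5000, 3.0000)
after link 2: o_2 = (1.7990, -0.1160, 5.5981)

1.799 -0.116 5.598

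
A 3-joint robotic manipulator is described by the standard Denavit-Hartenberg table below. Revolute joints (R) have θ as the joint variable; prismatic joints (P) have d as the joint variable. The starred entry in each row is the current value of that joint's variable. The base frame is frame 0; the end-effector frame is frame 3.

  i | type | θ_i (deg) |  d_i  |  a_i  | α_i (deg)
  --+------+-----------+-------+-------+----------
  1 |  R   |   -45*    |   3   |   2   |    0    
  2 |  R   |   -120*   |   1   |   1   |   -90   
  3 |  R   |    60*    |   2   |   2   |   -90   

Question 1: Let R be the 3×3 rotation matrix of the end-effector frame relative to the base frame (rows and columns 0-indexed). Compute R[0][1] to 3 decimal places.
-0.259

End-effector y-axis (col 1 of R) = (-0.2588,0.9659,-0.0000)
R[0][1] = -0.2588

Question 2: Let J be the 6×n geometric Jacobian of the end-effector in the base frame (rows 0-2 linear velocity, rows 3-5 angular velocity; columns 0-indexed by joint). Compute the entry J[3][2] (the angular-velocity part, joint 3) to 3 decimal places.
0.259

axis z_2 = (0.2588,-0.9659,0.0000); lever o_n−o_2 = (-0.4483,-2.1907,-1.7321)
cross product → J_v[:, 2] = (1.6730,0.4483,-1.0000)
J_ω[:, 2] = z_2
entry J[3][2] = 0.2588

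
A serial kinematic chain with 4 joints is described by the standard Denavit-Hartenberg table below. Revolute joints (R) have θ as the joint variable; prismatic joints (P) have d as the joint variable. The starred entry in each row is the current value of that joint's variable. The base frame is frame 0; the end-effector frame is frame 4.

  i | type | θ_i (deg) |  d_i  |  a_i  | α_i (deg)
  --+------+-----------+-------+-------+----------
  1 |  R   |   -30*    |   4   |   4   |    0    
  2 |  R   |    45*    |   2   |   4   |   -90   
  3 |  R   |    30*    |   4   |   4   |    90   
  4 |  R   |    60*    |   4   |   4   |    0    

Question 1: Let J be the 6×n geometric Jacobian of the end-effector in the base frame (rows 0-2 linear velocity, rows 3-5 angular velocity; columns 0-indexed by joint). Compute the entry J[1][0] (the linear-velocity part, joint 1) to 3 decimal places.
12.347

axis z_0 = ẑ; lever o_n−o_0 = (12.3469,8.1075,6.4641)
cross product → J_v[:, 0] = (-8.1075,12.3469,0.0000)
J_ω[:, 0] = z_0
entry J[1][0] = 12.3469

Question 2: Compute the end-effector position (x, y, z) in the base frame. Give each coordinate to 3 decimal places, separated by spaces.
after link 1: o_1 = (3.4641, -2.0000, 4.0000)
after link 2: o_2 = (7.3278, -0.9647, 6.0000)
after link 3: o_3 = (9.6386, 3.7956, 4.0000)
after link 4: o_4 = (12.3469, 8.1075, 6.4641)

12.347 8.108 6.464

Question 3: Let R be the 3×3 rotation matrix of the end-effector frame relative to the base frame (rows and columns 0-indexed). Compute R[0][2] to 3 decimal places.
0.483

End-effector z-axis (col 2 of R) = (0.4830,0.1294,0.8660)
R[0][2] = 0.4830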